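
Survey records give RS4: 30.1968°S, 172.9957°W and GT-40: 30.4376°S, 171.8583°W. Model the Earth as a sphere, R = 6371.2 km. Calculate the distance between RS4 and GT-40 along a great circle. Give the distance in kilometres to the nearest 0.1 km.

Δφ = -0.2408°,  Δλ = 1.1374°
a = sin²(Δφ/2) + cos φ₁ cos φ₂ sin²(Δλ/2) = 0.000078
c = 2·arcsin(√a) = 0.017644 rad = 1.0109°
d = R·c = 6371.2 × 0.017644 = 112.4 km

112.4 km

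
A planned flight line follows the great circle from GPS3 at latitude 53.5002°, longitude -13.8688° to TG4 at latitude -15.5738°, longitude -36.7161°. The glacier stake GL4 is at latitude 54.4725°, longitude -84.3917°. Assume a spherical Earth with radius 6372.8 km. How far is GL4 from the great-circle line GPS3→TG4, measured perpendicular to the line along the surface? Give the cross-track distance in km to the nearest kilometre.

δ₁₃ = central angle GPS3→GL4 = 0.692803 rad  (haversine)
θ₁₃ = bearing GPS3→GL4 = 300.935°,  θ₁₂ = bearing GPS3→TG4 = 203.185°
dₓₜ = R·arcsin(sin δ₁₃ · sin(θ₁₃ − θ₁₂)) = 6372.8·arcsin(0.63870·sin(97.750°)) = 4366.923 km
|dₓₜ| = 4366.923 km

4367 km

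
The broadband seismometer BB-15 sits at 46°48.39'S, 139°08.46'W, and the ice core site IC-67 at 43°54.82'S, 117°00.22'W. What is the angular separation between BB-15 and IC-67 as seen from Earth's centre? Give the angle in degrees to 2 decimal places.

15.77°

BB-15: φ = -46.80650°, λ = -139.14100°
IC-67: φ = -43.91367°, λ = -117.00367°
Δφ = 2.8928°,  Δλ = 22.1373°
a = sin²(Δφ/2) + cos φ₁ cos φ₂ sin²(Δλ/2) = 0.018811
c = 2·arcsin(√a) = 0.275175 rad = 15.7664°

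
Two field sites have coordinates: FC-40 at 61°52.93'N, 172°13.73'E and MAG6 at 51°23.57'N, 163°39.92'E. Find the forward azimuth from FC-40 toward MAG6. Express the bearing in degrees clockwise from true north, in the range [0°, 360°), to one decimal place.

FC-40: φ = +61.88217°, λ = +172.22883°
MAG6: φ = +51.39283°, λ = +163.66533°
Δλ = -8.5635°
y = sin Δλ · cos φ₂ = -0.092914
x = cos φ₁ sin φ₂ − sin φ₁ cos φ₂ cos Δλ = -0.175917
θ = atan2(y, x) = -152.1585° → 207.8415° (mod 360°)

207.8°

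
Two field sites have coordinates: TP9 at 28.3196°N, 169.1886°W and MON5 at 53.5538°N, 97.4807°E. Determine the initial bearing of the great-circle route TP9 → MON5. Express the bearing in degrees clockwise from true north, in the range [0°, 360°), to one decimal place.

320.7°

Δλ = -93.3307°
y = sin Δλ · cos φ₂ = -0.593064
x = cos φ₁ sin φ₂ − sin φ₁ cos φ₂ cos Δλ = 0.724512
θ = atan2(y, x) = -39.3027° → 320.6973° (mod 360°)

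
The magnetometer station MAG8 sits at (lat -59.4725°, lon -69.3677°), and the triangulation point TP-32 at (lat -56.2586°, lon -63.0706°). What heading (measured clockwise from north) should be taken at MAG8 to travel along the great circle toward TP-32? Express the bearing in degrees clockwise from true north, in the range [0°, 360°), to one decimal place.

48.9°

Δλ = 6.2971°
y = sin Δλ · cos φ₂ = 0.060923
x = cos φ₁ sin φ₂ − sin φ₁ cos φ₂ cos Δλ = 0.053177
θ = atan2(y, x) = 48.8840° → 48.8840° (mod 360°)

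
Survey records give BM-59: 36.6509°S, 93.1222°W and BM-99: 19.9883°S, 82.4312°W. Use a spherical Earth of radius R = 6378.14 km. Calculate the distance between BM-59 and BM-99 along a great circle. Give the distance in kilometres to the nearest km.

2127 km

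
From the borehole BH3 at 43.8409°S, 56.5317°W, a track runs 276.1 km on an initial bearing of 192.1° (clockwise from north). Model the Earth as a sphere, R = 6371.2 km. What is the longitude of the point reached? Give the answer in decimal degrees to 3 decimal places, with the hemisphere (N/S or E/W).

57.284°W

δ = d/R = 276.1/6371.2 = 0.043336 rad
φ₂ = arcsin(sin φ₁ cos δ + cos φ₁ sin δ cos θ)
   = arcsin(-0.69266·0.99906 + 0.72127·0.04332·-0.97778) = -46.26628°
λ₂ = λ₁ + atan2(sin θ sin δ cos φ₁, cos δ − sin φ₁ sin φ₂) = -57.28437°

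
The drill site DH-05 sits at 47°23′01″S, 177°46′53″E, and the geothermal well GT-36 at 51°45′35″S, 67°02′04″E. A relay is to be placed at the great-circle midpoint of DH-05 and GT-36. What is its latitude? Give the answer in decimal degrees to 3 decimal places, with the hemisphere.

DH-05: φ = -47.38361°, λ = +177.78139°
GT-36: φ = -51.75972°, λ = +67.03444°
Bx = cos φ₂ cos Δλ = -0.219261,  By = cos φ₂ sin Δλ = -0.578824
φₘ = atan2(sin φ₁ + sin φ₂, √((cos φ₁ + Bx)² + By²)) = -64.12189°
λₘ = λ₁ + atan2(By, cos φ₁ + Bx) = 126.12390°

64.122°S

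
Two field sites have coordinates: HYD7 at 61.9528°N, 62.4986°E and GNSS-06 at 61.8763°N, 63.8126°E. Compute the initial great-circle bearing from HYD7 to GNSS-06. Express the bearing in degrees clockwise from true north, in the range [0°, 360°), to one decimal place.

Δλ = 1.3140°
y = sin Δλ · cos φ₂ = 0.010809
x = cos φ₁ sin φ₂ − sin φ₁ cos φ₂ cos Δλ = -0.001226
θ = atan2(y, x) = 96.4696° → 96.4696° (mod 360°)

96.5°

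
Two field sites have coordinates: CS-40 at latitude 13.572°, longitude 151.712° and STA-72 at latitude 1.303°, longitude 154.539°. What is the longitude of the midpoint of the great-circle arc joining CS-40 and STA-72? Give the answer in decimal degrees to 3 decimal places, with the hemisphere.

153.145°E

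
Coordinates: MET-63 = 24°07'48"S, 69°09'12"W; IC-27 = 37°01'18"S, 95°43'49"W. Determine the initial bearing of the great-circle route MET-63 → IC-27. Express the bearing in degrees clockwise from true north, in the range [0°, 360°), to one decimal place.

234.2°

MET-63: φ = -24.13000°, λ = -69.15333°
IC-27: φ = -37.02167°, λ = -95.73028°
Δλ = -26.5769°
y = sin Δλ · cos φ₂ = -0.357207
x = cos φ₁ sin φ₂ − sin φ₁ cos φ₂ cos Δλ = -0.257597
θ = atan2(y, x) = -125.7970° → 234.2030° (mod 360°)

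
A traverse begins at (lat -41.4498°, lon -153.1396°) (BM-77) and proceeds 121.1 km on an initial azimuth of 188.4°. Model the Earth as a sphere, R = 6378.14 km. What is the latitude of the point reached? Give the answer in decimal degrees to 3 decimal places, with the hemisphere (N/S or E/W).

δ = d/R = 121.1/6378.14 = 0.018987 rad
φ₂ = arcsin(sin φ₁ cos δ + cos φ₁ sin δ cos θ)
   = arcsin(-0.66196·0.99982 + 0.74954·0.01899·-0.98927) = -42.52579°
λ₂ = λ₁ + atan2(sin θ sin δ cos φ₁, cos δ − sin φ₁ sin φ₂) = -153.35522°

42.526°S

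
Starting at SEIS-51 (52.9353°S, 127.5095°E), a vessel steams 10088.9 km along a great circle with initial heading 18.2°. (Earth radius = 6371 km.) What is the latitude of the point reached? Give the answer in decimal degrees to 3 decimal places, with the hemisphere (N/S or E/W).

δ = d/R = 10088.9/6371 = 1.583566 rad
φ₂ = arcsin(sin φ₁ cos δ + cos φ₁ sin δ cos θ)
   = arcsin(-0.79796·-0.01277 + 0.60272·0.99992·0.94997) = 35.64114°
λ₂ = λ₁ + atan2(sin θ sin δ cos φ₁, cos δ − sin φ₁ sin φ₂) = 150.10945°

35.641°N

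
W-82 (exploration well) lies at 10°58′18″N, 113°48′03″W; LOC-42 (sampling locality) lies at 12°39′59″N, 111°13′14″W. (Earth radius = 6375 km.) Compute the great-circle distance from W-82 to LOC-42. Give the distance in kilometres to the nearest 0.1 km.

338.4 km

W-82: φ = +10.97167°, λ = -113.80083°
LOC-42: φ = +12.66639°, λ = -111.22056°
Δφ = 1.6947°,  Δλ = 2.5803°
a = sin²(Δφ/2) + cos φ₁ cos φ₂ sin²(Δλ/2) = 0.000704
c = 2·arcsin(√a) = 0.053082 rad = 3.0414°
d = R·c = 6375 × 0.053082 = 338.4 km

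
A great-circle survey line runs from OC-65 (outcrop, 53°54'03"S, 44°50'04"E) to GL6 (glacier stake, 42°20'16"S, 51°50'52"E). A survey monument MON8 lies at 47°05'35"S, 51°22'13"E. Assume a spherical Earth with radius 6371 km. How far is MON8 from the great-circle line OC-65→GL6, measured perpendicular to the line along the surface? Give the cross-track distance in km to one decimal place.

142.1 km

OC-65: φ = -53.90083°, λ = +44.83444°
GL6: φ = -42.33778°, λ = +51.84778°
MON8: φ = -47.09306°, λ = +51.37028°
δ₁₃ = central angle OC-65→MON8 = 0.139091 rad  (haversine)
θ₁₃ = bearing OC-65→MON8 = 33.983°,  θ₁₂ = bearing OC-65→GL6 = 24.728°
dₓₜ = R·arcsin(sin δ₁₃ · sin(θ₁₃ − θ₁₂)) = 6371·arcsin(0.13864·sin(9.255°)) = 142.065 km
|dₓₜ| = 142.065 km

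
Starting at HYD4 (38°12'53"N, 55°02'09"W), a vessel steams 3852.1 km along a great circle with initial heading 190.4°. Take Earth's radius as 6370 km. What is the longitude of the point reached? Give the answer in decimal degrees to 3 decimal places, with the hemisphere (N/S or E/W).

60.941°W

HYD4: φ = +38.21472°, λ = -55.03583°
δ = d/R = 3852.1/6370 = 0.604725 rad
φ₂ = arcsin(sin φ₁ cos δ + cos φ₁ sin δ cos θ)
   = arcsin(0.61861·0.82266 + 0.78570·0.56854·-0.98357) = 3.98790°
λ₂ = λ₁ + atan2(sin θ sin δ cos φ₁, cos δ − sin φ₁ sin φ₂) = -60.94091°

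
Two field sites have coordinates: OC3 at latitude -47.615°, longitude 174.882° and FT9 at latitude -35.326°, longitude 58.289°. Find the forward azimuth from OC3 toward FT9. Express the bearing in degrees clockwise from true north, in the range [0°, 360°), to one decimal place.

Δλ = -116.5930°
y = sin Δλ · cos φ₂ = -0.729563
x = cos φ₁ sin φ₂ − sin φ₁ cos φ₂ cos Δλ = -0.659557
θ = atan2(y, x) = -132.1149° → 227.8851° (mod 360°)

227.9°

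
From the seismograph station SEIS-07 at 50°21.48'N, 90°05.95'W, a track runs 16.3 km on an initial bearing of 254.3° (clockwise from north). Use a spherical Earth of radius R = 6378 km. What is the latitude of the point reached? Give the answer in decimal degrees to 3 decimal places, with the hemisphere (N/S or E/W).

50.318°N

SEIS-07: φ = +50.35800°, λ = -90.09917°
δ = d/R = 16.3/6378 = 0.002556 rad
φ₂ = arcsin(sin φ₁ cos δ + cos φ₁ sin δ cos θ)
   = arcsin(0.77005·1.00000 + 0.63799·0.00256·-0.27060) = 50.31817°
λ₂ = λ₁ + atan2(sin θ sin δ cos φ₁, cos δ − sin φ₁ sin φ₂) = -90.31993°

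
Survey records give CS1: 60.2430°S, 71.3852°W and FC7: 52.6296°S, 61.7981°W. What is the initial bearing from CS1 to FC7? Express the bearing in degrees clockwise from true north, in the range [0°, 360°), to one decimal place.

38.9°

Δλ = 9.5871°
y = sin Δλ · cos φ₂ = 0.101088
x = cos φ₁ sin φ₂ − sin φ₁ cos φ₂ cos Δλ = 0.125129
θ = atan2(y, x) = 38.9338° → 38.9338° (mod 360°)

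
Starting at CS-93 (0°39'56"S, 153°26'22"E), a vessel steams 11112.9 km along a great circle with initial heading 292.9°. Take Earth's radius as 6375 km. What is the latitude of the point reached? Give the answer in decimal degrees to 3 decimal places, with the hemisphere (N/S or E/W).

CS-93: φ = -0.66556°, λ = +153.43944°
δ = d/R = 11112.9/6375 = 1.743200 rad
φ₂ = arcsin(sin φ₁ cos δ + cos φ₁ sin δ cos θ)
   = arcsin(-0.01162·-0.17155 + 0.99993·0.98518·0.38912) = 22.66374°
λ₂ = λ₁ + atan2(sin θ sin δ cos φ₁, cos δ − sin φ₁ sin φ₂) = 53.00747°

22.664°N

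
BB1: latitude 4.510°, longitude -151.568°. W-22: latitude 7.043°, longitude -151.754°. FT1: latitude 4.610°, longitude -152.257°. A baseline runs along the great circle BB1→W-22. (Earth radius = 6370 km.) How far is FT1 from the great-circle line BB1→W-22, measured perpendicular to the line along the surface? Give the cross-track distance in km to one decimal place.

δ₁₃ = central angle BB1→FT1 = 0.012114 rad  (haversine)
θ₁₃ = bearing BB1→FT1 = 278.311°,  θ₁₂ = bearing BB1→W-22 = 355.831°
dₓₜ = R·arcsin(sin δ₁₃ · sin(θ₁₃ − θ₁₂)) = 6370·arcsin(0.01211·sin(-77.519°)) = -75.340 km
|dₓₜ| = 75.340 km

75.3 km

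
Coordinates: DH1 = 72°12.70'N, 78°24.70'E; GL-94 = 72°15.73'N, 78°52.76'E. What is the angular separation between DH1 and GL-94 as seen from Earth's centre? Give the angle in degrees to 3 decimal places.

0.151°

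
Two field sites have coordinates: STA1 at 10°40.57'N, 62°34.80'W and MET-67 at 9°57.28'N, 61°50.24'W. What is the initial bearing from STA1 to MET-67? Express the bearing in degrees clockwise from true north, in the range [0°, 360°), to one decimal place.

134.6°

STA1: φ = +10.67617°, λ = -62.58000°
MET-67: φ = +9.95467°, λ = -61.83733°
Δλ = 0.7427°
y = sin Δλ · cos φ₂ = 0.012766
x = cos φ₁ sin φ₂ − sin φ₁ cos φ₂ cos Δλ = -0.012577
θ = atan2(y, x) = 134.5714° → 134.5714° (mod 360°)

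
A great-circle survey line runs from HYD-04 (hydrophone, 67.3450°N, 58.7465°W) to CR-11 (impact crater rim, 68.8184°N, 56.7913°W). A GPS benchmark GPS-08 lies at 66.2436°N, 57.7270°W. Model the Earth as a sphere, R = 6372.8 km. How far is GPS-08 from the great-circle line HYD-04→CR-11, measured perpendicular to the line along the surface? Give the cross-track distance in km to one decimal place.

δ₁₃ = central angle HYD-04→GPS-08 = 0.020461 rad  (haversine)
θ₁₃ = bearing HYD-04→GPS-08 = 159.492°,  θ₁₂ = bearing HYD-04→CR-11 = 25.447°
dₓₜ = R·arcsin(sin δ₁₃ · sin(θ₁₃ − θ₁₂)) = 6372.8·arcsin(0.02046·sin(134.045°)) = 93.724 km
|dₓₜ| = 93.724 km

93.7 km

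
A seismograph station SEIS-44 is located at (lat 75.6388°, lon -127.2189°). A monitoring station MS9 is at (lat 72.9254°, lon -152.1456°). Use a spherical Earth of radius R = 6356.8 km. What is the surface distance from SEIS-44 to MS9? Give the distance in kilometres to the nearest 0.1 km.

Δφ = -2.7134°,  Δλ = -24.9267°
a = sin²(Δφ/2) + cos φ₁ cos φ₂ sin²(Δλ/2) = 0.003953
c = 2·arcsin(√a) = 0.125822 rad = 7.2091°
d = R·c = 6356.8 × 0.125822 = 799.8 km

799.8 km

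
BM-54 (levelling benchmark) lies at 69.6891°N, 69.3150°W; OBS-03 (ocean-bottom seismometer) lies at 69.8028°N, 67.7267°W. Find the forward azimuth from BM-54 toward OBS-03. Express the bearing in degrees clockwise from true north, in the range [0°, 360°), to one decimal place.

77.6°

Δλ = 1.5883°
y = sin Δλ · cos φ₂ = 0.009570
x = cos φ₁ sin φ₂ − sin φ₁ cos φ₂ cos Δλ = 0.002109
θ = atan2(y, x) = 77.5724° → 77.5724° (mod 360°)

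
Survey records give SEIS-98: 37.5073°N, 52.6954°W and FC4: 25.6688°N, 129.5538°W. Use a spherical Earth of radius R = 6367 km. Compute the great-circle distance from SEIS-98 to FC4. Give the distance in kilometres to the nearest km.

7197 km

Δφ = -11.8385°,  Δλ = -76.8584°
a = sin²(Δφ/2) + cos φ₁ cos φ₂ sin²(Δλ/2) = 0.286851
c = 2·arcsin(√a) = 1.130399 rad = 64.7671°
d = R·c = 6367 × 1.130399 = 7197.3 km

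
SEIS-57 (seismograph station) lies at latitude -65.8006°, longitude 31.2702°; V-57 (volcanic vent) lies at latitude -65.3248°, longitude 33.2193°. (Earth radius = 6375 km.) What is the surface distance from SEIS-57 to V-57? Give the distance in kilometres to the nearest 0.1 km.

Δφ = 0.4758°,  Δλ = 1.9491°
a = sin²(Δφ/2) + cos φ₁ cos φ₂ sin²(Δλ/2) = 0.000067
c = 2·arcsin(√a) = 0.016340 rad = 0.9362°
d = R·c = 6375 × 0.016340 = 104.2 km

104.2 km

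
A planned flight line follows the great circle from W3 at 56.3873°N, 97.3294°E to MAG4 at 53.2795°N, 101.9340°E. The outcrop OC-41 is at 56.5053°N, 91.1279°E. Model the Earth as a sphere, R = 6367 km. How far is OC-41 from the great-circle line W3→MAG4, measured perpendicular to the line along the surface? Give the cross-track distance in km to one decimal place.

260.1 km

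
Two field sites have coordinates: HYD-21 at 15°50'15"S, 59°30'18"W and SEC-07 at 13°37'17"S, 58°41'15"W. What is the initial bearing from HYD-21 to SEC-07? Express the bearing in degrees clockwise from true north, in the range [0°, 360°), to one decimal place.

19.7°

HYD-21: φ = -15.83750°, λ = -59.50500°
SEC-07: φ = -13.62139°, λ = -58.68750°
Δλ = 0.8175°
y = sin Δλ · cos φ₂ = 0.013866
x = cos φ₁ sin φ₂ − sin φ₁ cos φ₂ cos Δλ = 0.038642
θ = atan2(y, x) = 19.7401° → 19.7401° (mod 360°)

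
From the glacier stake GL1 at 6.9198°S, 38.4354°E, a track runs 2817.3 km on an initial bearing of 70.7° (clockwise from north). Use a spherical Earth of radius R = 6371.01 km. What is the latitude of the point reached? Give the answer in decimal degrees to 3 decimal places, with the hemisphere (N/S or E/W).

1.806°N

δ = d/R = 2817.3/6371.01 = 0.442206 rad
φ₂ = arcsin(sin φ₁ cos δ + cos φ₁ sin δ cos θ)
   = arcsin(-0.12048·0.90381 + 0.99272·0.42793·0.33051) = 1.80611°
λ₂ = λ₁ + atan2(sin θ sin δ cos φ₁, cos δ − sin φ₁ sin φ₂) = 62.26925°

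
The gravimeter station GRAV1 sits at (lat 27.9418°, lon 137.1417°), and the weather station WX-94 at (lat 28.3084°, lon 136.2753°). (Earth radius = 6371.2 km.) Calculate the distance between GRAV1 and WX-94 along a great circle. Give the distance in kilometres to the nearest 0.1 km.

94.2 km

Δφ = 0.3666°,  Δλ = -0.8664°
a = sin²(Δφ/2) + cos φ₁ cos φ₂ sin²(Δλ/2) = 0.000055
c = 2·arcsin(√a) = 0.014791 rad = 0.8475°
d = R·c = 6371.2 × 0.014791 = 94.2 km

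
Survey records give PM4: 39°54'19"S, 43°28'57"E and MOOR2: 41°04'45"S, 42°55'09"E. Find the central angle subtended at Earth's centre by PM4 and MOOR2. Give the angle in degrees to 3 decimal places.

1.250°

PM4: φ = -39.90528°, λ = +43.48250°
MOOR2: φ = -41.07917°, λ = +42.91917°
Δφ = -1.1739°,  Δλ = -0.5633°
a = sin²(Δφ/2) + cos φ₁ cos φ₂ sin²(Δλ/2) = 0.000119
c = 2·arcsin(√a) = 0.021810 rad = 1.2496°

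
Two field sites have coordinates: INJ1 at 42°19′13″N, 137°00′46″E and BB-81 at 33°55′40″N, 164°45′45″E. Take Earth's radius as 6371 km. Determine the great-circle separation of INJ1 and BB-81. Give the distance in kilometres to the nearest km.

INJ1: φ = +42.32028°, λ = +137.01278°
BB-81: φ = +33.92778°, λ = +164.76250°
Δφ = -8.3925°,  Δλ = 27.7497°
a = sin²(Δφ/2) + cos φ₁ cos φ₂ sin²(Δλ/2) = 0.040634
c = 2·arcsin(√a) = 0.405939 rad = 23.2586°
d = R·c = 6371 × 0.405939 = 2586.2 km

2586 km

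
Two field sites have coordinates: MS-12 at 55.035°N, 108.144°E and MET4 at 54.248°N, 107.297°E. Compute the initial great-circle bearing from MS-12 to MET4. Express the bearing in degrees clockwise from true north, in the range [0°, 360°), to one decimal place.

212.3°

Δλ = -0.8470°
y = sin Δλ · cos φ₂ = -0.008637
x = cos φ₁ sin φ₂ − sin φ₁ cos φ₂ cos Δλ = -0.013683
θ = atan2(y, x) = -147.7389° → 212.2611° (mod 360°)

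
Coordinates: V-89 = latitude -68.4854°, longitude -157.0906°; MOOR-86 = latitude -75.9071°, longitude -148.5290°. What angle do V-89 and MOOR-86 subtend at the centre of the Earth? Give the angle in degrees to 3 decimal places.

Δφ = -7.4217°,  Δλ = 8.5616°
a = sin²(Δφ/2) + cos φ₁ cos φ₂ sin²(Δλ/2) = 0.004686
c = 2·arcsin(√a) = 0.137022 rad = 7.8508°

7.851°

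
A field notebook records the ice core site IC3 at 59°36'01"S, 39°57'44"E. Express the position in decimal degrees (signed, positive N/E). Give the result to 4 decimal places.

-59.6003°, +39.9622°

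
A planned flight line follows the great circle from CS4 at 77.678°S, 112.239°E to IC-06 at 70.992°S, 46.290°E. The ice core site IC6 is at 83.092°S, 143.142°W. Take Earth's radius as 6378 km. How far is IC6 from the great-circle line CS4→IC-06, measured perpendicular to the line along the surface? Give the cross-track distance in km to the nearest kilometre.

δ₁₃ = central angle CS4→IC6 = 0.271412 rad  (haversine)
θ₁₃ = bearing CS4→IC6 = 154.271°,  θ₁₂ = bearing CS4→IC-06 = 256.376°
dₓₜ = R·arcsin(sin δ₁₃ · sin(θ₁₃ − θ₁₂)) = 6378·arcsin(0.26809·sin(-102.104°)) = -1691.640 km
|dₓₜ| = 1691.640 km

1692 km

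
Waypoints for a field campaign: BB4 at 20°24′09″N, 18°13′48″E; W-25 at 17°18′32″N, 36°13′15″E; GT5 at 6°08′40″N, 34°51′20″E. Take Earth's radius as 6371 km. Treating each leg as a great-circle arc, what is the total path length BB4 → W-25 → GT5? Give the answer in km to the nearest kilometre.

3173 km

BB4: φ = +20.40250°, λ = +18.23000°
W-25: φ = +17.30889°, λ = +36.22083°
GT5: φ = +6.14444°, λ = +34.85556°
BB4→W-25: c = 0.301840 rad, d = 1923.02 km
W-25→GT5: c = 0.196243 rad, d = 1250.27 km
Total = 1923.02 + 1250.27 = 3173.29 km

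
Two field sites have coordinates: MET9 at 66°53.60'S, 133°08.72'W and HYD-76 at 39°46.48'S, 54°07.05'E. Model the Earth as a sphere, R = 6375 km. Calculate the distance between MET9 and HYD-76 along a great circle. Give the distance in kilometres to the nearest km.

8143 km

MET9: φ = -66.89333°, λ = -133.14533°
HYD-76: φ = -39.77467°, λ = +54.11750°
Δφ = 27.1187°,  Δλ = -172.7372°
a = sin²(Δφ/2) + cos φ₁ cos φ₂ sin²(Δλ/2) = 0.355377
c = 2·arcsin(√a) = 1.277358 rad = 73.1872°
d = R·c = 6375 × 1.277358 = 8143.2 km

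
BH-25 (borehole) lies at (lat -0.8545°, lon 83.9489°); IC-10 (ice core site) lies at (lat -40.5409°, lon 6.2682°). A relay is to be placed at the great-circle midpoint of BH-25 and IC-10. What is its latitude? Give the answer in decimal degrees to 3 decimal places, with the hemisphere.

25.742°S

Bx = cos φ₂ cos Δλ = 0.162141,  By = cos φ₂ sin Δλ = -0.742444
φₘ = atan2(sin φ₁ + sin φ₂, √((cos φ₁ + Bx)² + By²)) = -25.74231°
λₘ = λ₁ + atan2(By, cos φ₁ + Bx) = 51.37359°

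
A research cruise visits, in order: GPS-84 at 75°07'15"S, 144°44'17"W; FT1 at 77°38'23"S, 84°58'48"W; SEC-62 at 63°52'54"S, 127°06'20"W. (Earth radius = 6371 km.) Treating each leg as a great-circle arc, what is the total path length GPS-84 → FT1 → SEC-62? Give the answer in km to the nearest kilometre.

3602 km

GPS-84: φ = -75.12083°, λ = -144.73806°
FT1: φ = -77.63972°, λ = -84.98000°
SEC-62: φ = -63.88167°, λ = -127.10556°
GPS-84→FT1: c = 0.238254 rad, d = 1517.92 km
FT1→SEC-62: c = 0.327138 rad, d = 2084.20 km
Total = 1517.92 + 2084.20 = 3602.12 km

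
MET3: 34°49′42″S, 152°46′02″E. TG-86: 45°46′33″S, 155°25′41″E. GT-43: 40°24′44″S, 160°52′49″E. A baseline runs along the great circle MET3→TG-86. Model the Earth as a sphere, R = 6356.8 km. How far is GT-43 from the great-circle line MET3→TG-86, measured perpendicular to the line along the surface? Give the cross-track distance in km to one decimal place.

565.8 km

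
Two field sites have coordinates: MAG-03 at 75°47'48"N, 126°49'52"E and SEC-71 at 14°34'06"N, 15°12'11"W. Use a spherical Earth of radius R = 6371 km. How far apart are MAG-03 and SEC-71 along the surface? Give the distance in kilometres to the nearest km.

9647 km

MAG-03: φ = +75.79667°, λ = +126.83111°
SEC-71: φ = +14.56833°, λ = -15.20306°
Δφ = -61.2283°,  Δλ = -142.0342°
a = sin²(Δφ/2) + cos φ₁ cos φ₂ sin²(Δλ/2) = 0.471687
c = 2·arcsin(√a) = 1.514141 rad = 86.7539°
d = R·c = 6371 × 1.514141 = 9646.6 km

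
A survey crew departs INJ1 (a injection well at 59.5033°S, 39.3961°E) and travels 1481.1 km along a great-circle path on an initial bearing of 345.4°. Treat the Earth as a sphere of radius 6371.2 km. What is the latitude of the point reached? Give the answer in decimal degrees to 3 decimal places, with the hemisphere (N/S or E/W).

δ = d/R = 1481.1/6371.2 = 0.232468 rad
φ₂ = arcsin(sin φ₁ cos δ + cos φ₁ sin δ cos θ)
   = arcsin(-0.86166·0.97310 + 0.50749·0.23038·0.96771) = -46.49719°
λ₂ = λ₁ + atan2(sin θ sin δ cos φ₁, cos δ − sin φ₁ sin φ₂) = 34.55695°

46.497°S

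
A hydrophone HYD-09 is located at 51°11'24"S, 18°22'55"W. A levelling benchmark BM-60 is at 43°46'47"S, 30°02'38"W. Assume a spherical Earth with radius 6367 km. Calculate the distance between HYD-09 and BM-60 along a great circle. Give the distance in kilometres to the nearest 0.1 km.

HYD-09: φ = -51.19000°, λ = -18.38194°
BM-60: φ = -43.77972°, λ = -30.04389°
Δφ = 7.4103°,  Δλ = -11.6619°
a = sin²(Δφ/2) + cos φ₁ cos φ₂ sin²(Δλ/2) = 0.008846
c = 2·arcsin(√a) = 0.188390 rad = 10.7940°
d = R·c = 6367 × 0.188390 = 1199.5 km

1199.5 km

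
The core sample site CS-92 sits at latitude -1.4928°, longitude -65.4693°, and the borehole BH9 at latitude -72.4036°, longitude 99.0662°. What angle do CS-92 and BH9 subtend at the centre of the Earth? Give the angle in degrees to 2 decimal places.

Δφ = -70.9108°,  Δλ = 164.5355°
a = sin²(Δφ/2) + cos φ₁ cos φ₂ sin²(Δλ/2) = 0.633217
c = 2·arcsin(√a) = 1.840488 rad = 105.4522°

105.45°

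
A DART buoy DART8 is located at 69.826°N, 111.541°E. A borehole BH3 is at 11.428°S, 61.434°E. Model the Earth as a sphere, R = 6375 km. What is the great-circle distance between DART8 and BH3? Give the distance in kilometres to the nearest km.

Δφ = -81.2540°,  Δλ = -50.1070°
a = sin²(Δφ/2) + cos φ₁ cos φ₂ sin²(Δλ/2) = 0.484590
c = 2·arcsin(√a) = 1.539971 rad = 88.2339°
d = R·c = 6375 × 1.539971 = 9817.3 km

9817 km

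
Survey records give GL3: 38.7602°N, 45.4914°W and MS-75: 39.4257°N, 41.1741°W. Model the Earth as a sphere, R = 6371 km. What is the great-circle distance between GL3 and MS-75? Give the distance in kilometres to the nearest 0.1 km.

379.8 km

Δφ = 0.6655°,  Δλ = 4.3173°
a = sin²(Δφ/2) + cos φ₁ cos φ₂ sin²(Δλ/2) = 0.000888
c = 2·arcsin(√a) = 0.059618 rad = 3.4158°
d = R·c = 6371 × 0.059618 = 379.8 km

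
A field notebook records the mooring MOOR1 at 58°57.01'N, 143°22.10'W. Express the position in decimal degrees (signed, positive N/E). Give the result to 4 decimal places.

lat: 58.9502° N → +58.9502°
lon: 143.3683° W → -143.3683°

+58.9502°, -143.3683°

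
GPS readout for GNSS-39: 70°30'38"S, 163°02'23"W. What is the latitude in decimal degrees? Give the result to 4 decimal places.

70° + 30′/60 + 38″/3600 = 70 + 0.50000 + 0.01056 = 70.5106°

70.5106°S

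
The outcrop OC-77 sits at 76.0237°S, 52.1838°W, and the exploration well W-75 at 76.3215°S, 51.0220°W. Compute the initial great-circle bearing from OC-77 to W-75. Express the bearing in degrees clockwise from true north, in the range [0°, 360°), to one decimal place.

137.6°

Δλ = 1.1618°
y = sin Δλ · cos φ₂ = 0.004795
x = cos φ₁ sin φ₂ − sin φ₁ cos φ₂ cos Δλ = -0.005245
θ = atan2(y, x) = 137.5667° → 137.5667° (mod 360°)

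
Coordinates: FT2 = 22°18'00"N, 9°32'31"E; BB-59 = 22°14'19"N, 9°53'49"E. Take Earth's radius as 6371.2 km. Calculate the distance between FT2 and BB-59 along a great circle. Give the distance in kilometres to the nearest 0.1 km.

37.2 km

FT2: φ = +22.30000°, λ = +9.54194°
BB-59: φ = +22.23861°, λ = +9.89694°
Δφ = -0.0614°,  Δλ = 0.3550°
a = sin²(Δφ/2) + cos φ₁ cos φ₂ sin²(Δλ/2) = 0.000009
c = 2·arcsin(√a) = 0.005833 rad = 0.3342°
d = R·c = 6371.2 × 0.005833 = 37.2 km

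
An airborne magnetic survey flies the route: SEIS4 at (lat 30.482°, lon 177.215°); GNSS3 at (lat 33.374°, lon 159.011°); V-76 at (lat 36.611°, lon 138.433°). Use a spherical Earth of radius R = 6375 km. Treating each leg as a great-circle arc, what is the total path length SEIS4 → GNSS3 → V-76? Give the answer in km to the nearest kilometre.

3653 km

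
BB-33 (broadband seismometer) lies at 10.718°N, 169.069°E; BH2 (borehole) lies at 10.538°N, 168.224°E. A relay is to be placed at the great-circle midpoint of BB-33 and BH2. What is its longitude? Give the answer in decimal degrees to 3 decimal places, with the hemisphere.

Bx = cos φ₂ cos Δλ = 0.983027,  By = cos φ₂ sin Δλ = -0.014499
φₘ = atan2(sin φ₁ + sin φ₂, √((cos φ₁ + Bx)² + By²)) = 10.62828°
λₘ = λ₁ + atan2(By, cos φ₁ + Bx) = 168.64638°

168.646°E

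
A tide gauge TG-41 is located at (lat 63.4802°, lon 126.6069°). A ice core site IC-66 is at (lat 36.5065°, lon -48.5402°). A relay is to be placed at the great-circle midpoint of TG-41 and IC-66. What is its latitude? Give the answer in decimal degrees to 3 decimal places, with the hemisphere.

76.383°N

Bx = cos φ₂ cos Δλ = -0.800908,  By = cos φ₂ sin Δλ = -0.067999
φₘ = atan2(sin φ₁ + sin φ₂, √((cos φ₁ + Bx)² + By²)) = 76.38291°
λₘ = λ₁ + atan2(By, cos φ₁ + Bx) = -42.53177°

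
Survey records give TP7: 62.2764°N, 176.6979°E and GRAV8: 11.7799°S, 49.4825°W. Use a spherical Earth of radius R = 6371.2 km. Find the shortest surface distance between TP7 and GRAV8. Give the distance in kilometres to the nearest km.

13315 km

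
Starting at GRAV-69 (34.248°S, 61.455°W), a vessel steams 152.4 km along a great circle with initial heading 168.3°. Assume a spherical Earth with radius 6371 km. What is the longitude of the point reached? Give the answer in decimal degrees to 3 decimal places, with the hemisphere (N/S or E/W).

61.113°W

δ = d/R = 152.4/6371 = 0.023921 rad
φ₂ = arcsin(sin φ₁ cos δ + cos φ₁ sin δ cos θ)
   = arcsin(-0.56278·0.99971 + 0.82661·0.02392·-0.97922) = -35.58962°
λ₂ = λ₁ + atan2(sin θ sin δ cos φ₁, cos δ − sin φ₁ sin φ₂) = -61.11326°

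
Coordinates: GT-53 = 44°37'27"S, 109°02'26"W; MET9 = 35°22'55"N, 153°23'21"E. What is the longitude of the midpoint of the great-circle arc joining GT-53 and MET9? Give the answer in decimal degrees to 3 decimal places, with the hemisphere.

GT-53: φ = -44.62417°, λ = -109.04056°
MET9: φ = +35.38194°, λ = +153.38917°
Bx = cos φ₂ cos Δλ = -0.107411,  By = cos φ₂ sin Δλ = -0.808204
φₘ = atan2(sin φ₁ + sin φ₂, √((cos φ₁ + Bx)² + By²)) = -6.97317°
λₘ = λ₁ + atan2(By, cos φ₁ + Bx) = -162.25396°

162.254°W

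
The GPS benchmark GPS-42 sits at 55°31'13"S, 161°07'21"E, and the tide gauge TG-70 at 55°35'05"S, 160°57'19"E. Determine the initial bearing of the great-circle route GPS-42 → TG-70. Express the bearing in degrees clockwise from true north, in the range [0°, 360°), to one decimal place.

235.7°

GPS-42: φ = -55.52028°, λ = +161.12250°
TG-70: φ = -55.58472°, λ = +160.95528°
Δλ = -0.1672°
y = sin Δλ · cos φ₂ = -0.001650
x = cos φ₁ sin φ₂ − sin φ₁ cos φ₂ cos Δλ = -0.001127
θ = atan2(y, x) = -124.3358° → 235.6642° (mod 360°)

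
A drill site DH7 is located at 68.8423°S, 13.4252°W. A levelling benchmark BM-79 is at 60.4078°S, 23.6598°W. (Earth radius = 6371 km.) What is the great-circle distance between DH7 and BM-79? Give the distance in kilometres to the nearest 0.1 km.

1053.9 km

Δφ = 8.4345°,  Δλ = -10.2346°
a = sin²(Δφ/2) + cos φ₁ cos φ₂ sin²(Δλ/2) = 0.006826
c = 2·arcsin(√a) = 0.165427 rad = 9.4783°
d = R·c = 6371 × 0.165427 = 1053.9 km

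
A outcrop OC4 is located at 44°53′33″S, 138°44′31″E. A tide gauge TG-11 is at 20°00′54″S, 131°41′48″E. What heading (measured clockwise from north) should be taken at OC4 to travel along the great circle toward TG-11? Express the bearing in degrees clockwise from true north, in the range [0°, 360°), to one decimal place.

344.5°

OC4: φ = -44.89250°, λ = +138.74194°
TG-11: φ = -20.01500°, λ = +131.69667°
Δλ = -7.0453°
y = sin Δλ · cos φ₂ = -0.115246
x = cos φ₁ sin φ₂ − sin φ₁ cos φ₂ cos Δλ = 0.415672
θ = atan2(y, x) = -15.4961° → 344.5039° (mod 360°)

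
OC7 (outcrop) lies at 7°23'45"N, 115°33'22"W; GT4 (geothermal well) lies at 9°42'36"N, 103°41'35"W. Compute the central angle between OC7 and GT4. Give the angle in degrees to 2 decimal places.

11.96°

OC7: φ = +7.39583°, λ = -115.55611°
GT4: φ = +9.71000°, λ = -103.69306°
Δφ = 2.3142°,  Δλ = 11.8631°
a = sin²(Δφ/2) + cos φ₁ cos φ₂ sin²(Δλ/2) = 0.010846
c = 2·arcsin(√a) = 0.208670 rad = 11.9559°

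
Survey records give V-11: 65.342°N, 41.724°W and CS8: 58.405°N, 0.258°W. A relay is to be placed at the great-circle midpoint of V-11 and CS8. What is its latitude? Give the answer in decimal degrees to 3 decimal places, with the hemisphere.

Bx = cos φ₂ cos Δλ = 0.392593,  By = cos φ₂ sin Δλ = 0.346921
φₘ = atan2(sin φ₁ + sin φ₂, √((cos φ₁ + Bx)² + By²)) = 63.41716°
λₘ = λ₁ + atan2(By, cos φ₁ + Bx) = -18.53336°

63.417°N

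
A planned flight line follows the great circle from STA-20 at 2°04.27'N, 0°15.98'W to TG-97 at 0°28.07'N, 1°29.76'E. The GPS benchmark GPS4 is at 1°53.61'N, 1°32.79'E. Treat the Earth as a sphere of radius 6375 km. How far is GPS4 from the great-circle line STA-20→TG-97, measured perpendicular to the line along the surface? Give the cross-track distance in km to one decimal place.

STA-20: φ = +2.07117°, λ = -0.26633°
TG-97: φ = +0.46783°, λ = +1.49600°
GPS4: φ = +1.89350°, λ = +1.54650°
δ₁₃ = central angle STA-20→GPS4 = 0.031773 rad  (haversine)
θ₁₃ = bearing STA-20→GPS4 = 95.569°,  θ₁₂ = bearing STA-20→TG-97 = 132.280°
dₓₜ = R·arcsin(sin δ₁₃ · sin(θ₁₃ − θ₁₂)) = 6375·arcsin(0.03177·sin(-36.711°)) = -121.066 km
|dₓₜ| = 121.066 km

121.1 km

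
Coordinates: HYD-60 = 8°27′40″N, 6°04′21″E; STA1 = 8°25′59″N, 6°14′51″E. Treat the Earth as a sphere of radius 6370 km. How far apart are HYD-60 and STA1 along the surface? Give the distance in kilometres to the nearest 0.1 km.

19.5 km

HYD-60: φ = +8.46111°, λ = +6.07250°
STA1: φ = +8.43306°, λ = +6.24750°
Δφ = -0.0281°,  Δλ = 0.1750°
a = sin²(Δφ/2) + cos φ₁ cos φ₂ sin²(Δλ/2) = 0.000002
c = 2·arcsin(√a) = 0.003061 rad = 0.1754°
d = R·c = 6370 × 0.003061 = 19.5 km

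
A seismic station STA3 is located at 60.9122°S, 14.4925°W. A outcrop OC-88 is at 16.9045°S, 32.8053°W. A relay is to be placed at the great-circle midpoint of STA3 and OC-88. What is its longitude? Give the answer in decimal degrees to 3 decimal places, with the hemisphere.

26.658°W

Bx = cos φ₂ cos Δλ = 0.908334,  By = cos φ₂ sin Δλ = -0.300628
φₘ = atan2(sin φ₁ + sin φ₂, √((cos φ₁ + Bx)² + By²)) = -39.22920°
λₘ = λ₁ + atan2(By, cos φ₁ + Bx) = -26.65834°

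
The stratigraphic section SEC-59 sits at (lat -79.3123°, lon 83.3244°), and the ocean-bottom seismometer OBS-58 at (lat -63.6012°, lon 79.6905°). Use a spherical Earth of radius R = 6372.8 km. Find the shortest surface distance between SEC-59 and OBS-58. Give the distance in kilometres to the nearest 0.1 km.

Δφ = 15.7111°,  Δλ = -3.6339°
a = sin²(Δφ/2) + cos φ₁ cos φ₂ sin²(Δλ/2) = 0.018763
c = 2·arcsin(√a) = 0.274822 rad = 15.7461°
d = R·c = 6372.8 × 0.274822 = 1751.4 km

1751.4 km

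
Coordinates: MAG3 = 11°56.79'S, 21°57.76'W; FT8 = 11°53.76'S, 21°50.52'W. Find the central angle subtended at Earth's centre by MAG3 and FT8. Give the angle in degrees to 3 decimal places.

0.128°

MAG3: φ = -11.94650°, λ = -21.96267°
FT8: φ = -11.89600°, λ = -21.84200°
Δφ = 0.0505°,  Δλ = 0.1207°
a = sin²(Δφ/2) + cos φ₁ cos φ₂ sin²(Δλ/2) = 0.000001
c = 2·arcsin(√a) = 0.002241 rad = 0.1284°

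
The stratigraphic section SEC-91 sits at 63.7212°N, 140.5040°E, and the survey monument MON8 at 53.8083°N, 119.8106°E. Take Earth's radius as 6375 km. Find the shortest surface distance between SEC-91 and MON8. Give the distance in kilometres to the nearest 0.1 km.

Δφ = -9.9129°,  Δλ = -20.6934°
a = sin²(Δφ/2) + cos φ₁ cos φ₂ sin²(Δλ/2) = 0.015898
c = 2·arcsin(√a) = 0.252847 rad = 14.4871°
d = R·c = 6375 × 0.252847 = 1611.9 km

1611.9 km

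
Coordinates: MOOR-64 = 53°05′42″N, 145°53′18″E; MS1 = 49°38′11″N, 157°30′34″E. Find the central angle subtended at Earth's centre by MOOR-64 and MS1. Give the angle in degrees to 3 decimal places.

8.025°

MOOR-64: φ = +53.09500°, λ = +145.88833°
MS1: φ = +49.63639°, λ = +157.50944°
Δφ = -3.4586°,  Δλ = 11.6211°
a = sin²(Δφ/2) + cos φ₁ cos φ₂ sin²(Δλ/2) = 0.004897
c = 2·arcsin(√a) = 0.140067 rad = 8.0253°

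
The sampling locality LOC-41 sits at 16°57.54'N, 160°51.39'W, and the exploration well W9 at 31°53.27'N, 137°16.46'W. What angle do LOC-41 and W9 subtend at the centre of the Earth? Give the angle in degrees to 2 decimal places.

26.05°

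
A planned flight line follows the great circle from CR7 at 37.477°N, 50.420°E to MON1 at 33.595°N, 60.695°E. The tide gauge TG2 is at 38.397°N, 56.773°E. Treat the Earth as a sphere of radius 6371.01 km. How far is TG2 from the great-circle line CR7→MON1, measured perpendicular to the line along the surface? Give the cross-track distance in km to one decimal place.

318.0 km

δ₁₃ = central angle CR7→TG2 = 0.088893 rad  (haversine)
θ₁₃ = bearing CR7→TG2 = 77.652°,  θ₁₂ = bearing CR7→MON1 = 111.849°
dₓₜ = R·arcsin(sin δ₁₃ · sin(θ₁₃ − θ₁₂)) = 6371.01·arcsin(0.08878·sin(-34.197°)) = -318.015 km
|dₓₜ| = 318.015 km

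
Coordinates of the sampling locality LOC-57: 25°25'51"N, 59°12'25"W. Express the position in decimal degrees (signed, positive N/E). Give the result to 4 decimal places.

+25.4308°, -59.2069°

lat: 25.4308° N → +25.4308°
lon: 59.2069° W → -59.2069°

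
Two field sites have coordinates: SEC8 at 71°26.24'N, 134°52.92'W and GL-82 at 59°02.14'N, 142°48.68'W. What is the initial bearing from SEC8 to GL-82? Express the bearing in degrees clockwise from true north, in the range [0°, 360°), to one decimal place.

SEC8: φ = +71.43733°, λ = -134.88200°
GL-82: φ = +59.03567°, λ = -142.81133°
Δλ = -7.9293°
y = sin Δλ · cos φ₂ = -0.070977
x = cos φ₁ sin φ₂ − sin φ₁ cos φ₂ cos Δλ = -0.210100
θ = atan2(y, x) = -161.3339° → 198.6661° (mod 360°)

198.7°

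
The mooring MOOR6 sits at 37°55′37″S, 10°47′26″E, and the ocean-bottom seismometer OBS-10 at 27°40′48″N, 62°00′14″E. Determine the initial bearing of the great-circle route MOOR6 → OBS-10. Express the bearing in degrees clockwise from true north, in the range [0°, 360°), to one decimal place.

MOOR6: φ = -37.92694°, λ = +10.79056°
OBS-10: φ = +27.68000°, λ = +62.00389°
Δλ = 51.2133°
y = sin Δλ · cos φ₂ = 0.690276
x = cos φ₁ sin φ₂ − sin φ₁ cos φ₂ cos Δλ = 0.707391
θ = atan2(y, x) = 44.2984° → 44.2984° (mod 360°)

44.3°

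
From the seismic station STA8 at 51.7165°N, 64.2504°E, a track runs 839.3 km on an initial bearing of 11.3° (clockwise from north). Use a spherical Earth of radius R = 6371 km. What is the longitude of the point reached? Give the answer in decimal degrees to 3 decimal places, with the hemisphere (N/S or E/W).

δ = d/R = 839.3/6371 = 0.131738 rad
φ₂ = arcsin(sin φ₁ cos δ + cos φ₁ sin δ cos θ)
   = arcsin(0.78495·0.99134 + 0.61955·0.13136·0.98061) = 59.08810°
λ₂ = λ₁ + atan2(sin θ sin δ cos φ₁, cos δ − sin φ₁ sin φ₂) = 67.12229°

67.122°E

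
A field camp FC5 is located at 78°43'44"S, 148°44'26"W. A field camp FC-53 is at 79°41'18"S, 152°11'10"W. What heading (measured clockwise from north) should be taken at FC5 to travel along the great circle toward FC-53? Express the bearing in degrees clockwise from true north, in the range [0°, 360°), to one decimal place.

FC5: φ = -78.72889°, λ = -148.74056°
FC-53: φ = -79.68833°, λ = -152.18611°
Δλ = -3.4456°
y = sin Δλ · cos φ₂ = -0.010758
x = cos φ₁ sin φ₂ − sin φ₁ cos φ₂ cos Δλ = -0.017062
θ = atan2(y, x) = -147.7675° → 212.2325° (mod 360°)

212.2°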